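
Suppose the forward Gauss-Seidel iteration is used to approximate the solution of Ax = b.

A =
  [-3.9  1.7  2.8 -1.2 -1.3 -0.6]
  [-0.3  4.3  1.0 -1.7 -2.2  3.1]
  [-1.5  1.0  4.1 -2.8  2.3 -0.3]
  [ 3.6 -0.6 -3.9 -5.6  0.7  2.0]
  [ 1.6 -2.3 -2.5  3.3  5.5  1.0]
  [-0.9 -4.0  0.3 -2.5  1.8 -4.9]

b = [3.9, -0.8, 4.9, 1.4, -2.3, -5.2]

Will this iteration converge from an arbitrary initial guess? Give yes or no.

no

Write A = D+L+U with D = diag(-3.9, 4.3, 4.1, -5.6, 5.5, -4.9).
Gauss-Seidel: T = -(D+L)⁻¹U, row 0 first, T[0,4] = -(-1.3)/(-3.9) = -0.3333; later rows by forward substitution.
  T[0,:] = [+0.0000 +0.4359 +0.7179 -0.3077 -0.3333 -0.1538]
  T[1,:] = [+0.0000 +0.0304 -0.1825 +0.3739 +0.4884 -0.7317]
  T[2,:] = [+0.0000 +0.1521 +0.3072 +0.4792 -0.8020 +0.1953]
  T[3,:] = [+0.0000 +0.1711 +0.2672 -0.5716 +0.4170 +0.2006]
  T[4,:] = [+0.0000 -0.1476 -0.3058 +0.8066 -0.3135 -0.4746]
  T[5,:] = [+0.0000 -0.2371 -0.2128 +0.3686 -0.7145 +0.3608]
|roots of det(T-λI)|: 1.4880, 0.8367, 0.4153, 0.0316, 0.0177, 0.0000.
ρ(T) = max|λ| = 1.4880; 1.4880 > 1 ⇒ diverges.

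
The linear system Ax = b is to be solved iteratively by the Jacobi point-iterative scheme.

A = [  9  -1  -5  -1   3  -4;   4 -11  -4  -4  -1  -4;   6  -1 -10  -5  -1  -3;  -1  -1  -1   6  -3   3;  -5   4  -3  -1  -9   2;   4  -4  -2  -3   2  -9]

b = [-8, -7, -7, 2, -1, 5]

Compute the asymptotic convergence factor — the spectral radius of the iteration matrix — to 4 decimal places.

1.3246

A = D + L + U where D = diag(9, -11, -10, 6, -9, -9).
Jacobi T = -D⁻¹(L+U): T[0,4] = -(3)/(9) = -0.3333; T[0,0] = 0.
  T[0,:] = [+0.0000  +0.1111  +0.5556  +0.1111  -0.3333  +0.4444]
  T[1,:] = [+0.3636  +0.0000  -0.3636  -0.3636  -0.0909  -0.3636]
  T[2,:] = [+0.6000  -0.1000  +0.0000  -0.5000  -0.1000  -0.3000]
  T[3,:] = [+0.1667  +0.1667  +0.1667  +0.0000  +0.5000  -0.5000]
  T[4,:] = [-0.5556  +0.4444  -0.3333  -0.1111  +0.0000  +0.2222]
  T[5,:] = [+0.4444  -0.4444  -0.2222  -0.3333  +0.2222  +0.0000]
moduli |λ_i(T)| = 1.3246, 0.8149, 0.5343, 0.5343, 0.4939, 0.0642.
ρ = 1.3246; 1.3246 > 1, so it fails to converge.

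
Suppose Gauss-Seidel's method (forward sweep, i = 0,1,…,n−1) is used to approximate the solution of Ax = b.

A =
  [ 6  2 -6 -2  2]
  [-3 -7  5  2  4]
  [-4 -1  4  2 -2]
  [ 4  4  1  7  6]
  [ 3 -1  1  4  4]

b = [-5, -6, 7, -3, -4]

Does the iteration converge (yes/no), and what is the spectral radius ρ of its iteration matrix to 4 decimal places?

Write A = D+L+U with D = diag(6, -7, 4, 7, 4).
Gauss-Seidel: T = -(D+L)⁻¹U, row 0 first, T[0,4] = -(2)/(6) = -0.3333; later rows by forward substitution.
  T[0,:] = [+0.0000  -0.3333  +1.0000  +0.3333  -0.3333]
  T[1,:] = [+0.0000  +0.1429  +0.2857  +0.1429  +0.7143]
  T[2,:] = [+0.0000  -0.2976  +1.0714  -0.1310  +0.3452]
  T[3,:] = [+0.0000  +0.1514  -0.8878  -0.2534  -1.1241]
  T[4,:] = [+0.0000  +0.2088  -0.0587  +0.0719  +1.4664]
|roots of det(T-λI)|: 1.4760, 1.1322, 0.3228, 0.1419, 0.0000.
spectral radius ρ = 1.4760; 1.4760 > 1 ⇒ diverges.

no, ρ = 1.4760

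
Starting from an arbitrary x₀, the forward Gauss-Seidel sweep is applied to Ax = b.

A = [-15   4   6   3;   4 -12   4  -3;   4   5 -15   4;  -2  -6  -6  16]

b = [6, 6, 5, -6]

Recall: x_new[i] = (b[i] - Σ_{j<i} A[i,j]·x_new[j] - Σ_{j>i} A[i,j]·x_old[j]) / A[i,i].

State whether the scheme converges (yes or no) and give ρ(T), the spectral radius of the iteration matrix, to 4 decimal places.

yes, ρ = 0.5426

Diagonal D = diag(-15, -12, -15, 16); L, U strict lower/upper.
GS T = -(D+L)⁻¹U: row 0 first, T[0,2] = -(6)/(-15) = +0.4000; later rows by forward substitution.
  T[0,:] = [+0.0000 +0.2667 +0.4000 +0.2000]
  T[1,:] = [+0.0000 +0.0889 +0.4667 -0.1833]
  T[2,:] = [+0.0000 +0.1007 +0.2622 +0.2589]
  T[3,:] = [+0.0000 +0.1044 +0.3233 +0.0533]
|roots of det(T-λI)|: 0.5426, 0.0739, 0.0739, 0.0000.
spectral radius ρ = 0.5426; 0.5426 < 1: convergent.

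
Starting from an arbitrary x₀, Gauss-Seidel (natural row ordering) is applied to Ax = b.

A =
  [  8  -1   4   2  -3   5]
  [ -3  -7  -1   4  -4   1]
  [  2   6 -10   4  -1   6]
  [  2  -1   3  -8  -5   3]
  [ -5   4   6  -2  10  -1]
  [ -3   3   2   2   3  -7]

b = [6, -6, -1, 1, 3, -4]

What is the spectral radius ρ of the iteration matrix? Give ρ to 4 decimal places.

Diagonal D = diag(8, -7, -10, -8, 10, -7); L, U strict lower/upper.
T_GS = -(D+L)⁻¹U: row 0 first, T[0,1] = -(-1)/(8) = +0.1250; later rows by forward substitution.
  T[0,:] = [+0.0000  +0.1250  -0.5000  -0.2500  +0.3750  -0.6250]
  T[1,:] = [+0.0000  -0.0536  +0.0714  +0.6786  -0.7321  +0.4107]
  T[2,:] = [+0.0000  -0.0071  -0.0571  +0.7571  -0.4643  +0.7214]
  T[3,:] = [+0.0000  +0.0353  -0.1554  +0.1366  -0.6138  +0.4379]
  T[4,:] = [+0.0000  +0.0953  -0.2754  -0.8234  +0.6362  -0.7221]
  T[5,:] = [+0.0000  -0.0277  +0.0662  +0.3004  -0.5099  +0.4657]
eigenvalue magnitudes: 1.6313, 0.3795, 0.3795, 0.0453, 0.0180, 0.0000.
ρ = 1.6313; 1.6313 > 1: divergent.

1.6313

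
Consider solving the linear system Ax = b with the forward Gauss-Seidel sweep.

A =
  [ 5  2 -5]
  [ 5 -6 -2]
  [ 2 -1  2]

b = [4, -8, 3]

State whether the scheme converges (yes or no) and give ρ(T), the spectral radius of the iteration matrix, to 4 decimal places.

Diagonal D = diag(5, -6, 2); L, U strict lower/upper.
GS T = -(D+L)⁻¹U: row 0 first, T[0,2] = -(-5)/(5) = +1.0000; later rows by forward substitution.
  T[0,:] = [+0.0000  -0.4000  +1.0000]
  T[1,:] = [+0.0000  -0.3333  +0.5000]
  T[2,:] = [+0.0000  +0.2333  -0.7500]
eigenvalue magnitudes: 0.9418, 0.1416, 0.0000.
ρ = 0.9418; 0.9418 < 1 ⇒ converges.

yes, ρ = 0.9418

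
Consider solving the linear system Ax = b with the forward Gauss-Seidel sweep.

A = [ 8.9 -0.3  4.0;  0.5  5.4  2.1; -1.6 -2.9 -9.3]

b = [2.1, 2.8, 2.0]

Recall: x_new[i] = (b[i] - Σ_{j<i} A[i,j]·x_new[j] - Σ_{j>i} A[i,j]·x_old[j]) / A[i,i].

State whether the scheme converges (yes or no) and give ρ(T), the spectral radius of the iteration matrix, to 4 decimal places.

yes, ρ = 0.1941

Diagonal D = diag(8.9, 5.4, -9.3); L, U strict lower/upper.
T_GS = -(D+L)⁻¹U: row 0 first, T[0,1] = -(-0.3)/(8.9) = +0.0337; later rows by forward substitution.
  T[0,:] = [+0.0000 +0.0337 -0.4494]
  T[1,:] = [+0.0000 -0.0031 -0.3473]
  T[2,:] = [+0.0000 -0.0048 +0.1856]
moduli |λ_i(T)| = 0.1941, 0.0116, 0.0000.
ρ = 0.1941; 0.1941 < 1: convergent.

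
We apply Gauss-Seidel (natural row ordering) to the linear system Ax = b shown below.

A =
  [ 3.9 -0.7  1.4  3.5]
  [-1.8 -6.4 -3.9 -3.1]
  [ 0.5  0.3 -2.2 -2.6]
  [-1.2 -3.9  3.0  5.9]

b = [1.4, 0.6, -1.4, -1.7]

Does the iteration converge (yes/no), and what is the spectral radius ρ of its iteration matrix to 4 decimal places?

yes, ρ = 0.8444

Split A = D + L + U, D = diag(3.9, -6.4, -2.2, 5.9).
Gauss-Seidel: T = -(D+L)⁻¹U, row 0 first, T[0,1] = -(-0.7)/(3.9) = +0.1795; later rows by forward substitution.
  T[0,:] = [+0.0000 +0.1795 -0.3590 -0.8974]
  T[1,:] = [+0.0000 -0.0505 -0.5084 -0.2320]
  T[2,:] = [+0.0000 +0.0339 -0.1509 -1.4174]
  T[3,:] = [+0.0000 -0.0141 -0.3323 +0.3849]
|λ(T)| sorted: 0.8444, 0.6099, 0.0510, 0.0000.
spectral radius ρ = 0.8444; 0.8444 < 1 ⇒ converges.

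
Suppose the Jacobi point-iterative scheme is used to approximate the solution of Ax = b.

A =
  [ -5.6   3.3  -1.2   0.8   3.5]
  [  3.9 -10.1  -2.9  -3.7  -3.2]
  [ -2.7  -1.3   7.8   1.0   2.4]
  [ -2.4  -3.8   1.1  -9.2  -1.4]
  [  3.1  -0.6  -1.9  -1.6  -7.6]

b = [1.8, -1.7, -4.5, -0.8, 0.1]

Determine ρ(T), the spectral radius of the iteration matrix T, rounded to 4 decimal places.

A = D + L + U where D = diag(-5.6, -10.1, 7.8, -9.2, -7.6).
Jacobi: T = -D⁻¹(L+U), T[4,0] = -(3.1)/(-7.6) = +0.4079; T[4,4] = 0.
  T[0,:] = [+0.0000 +0.5893 -0.2143 +0.1429 +0.6250]
  T[1,:] = [+0.3861 +0.0000 -0.2871 -0.3663 -0.3168]
  T[2,:] = [+0.3462 +0.1667 +0.0000 -0.1282 -0.3077]
  T[3,:] = [-0.2609 -0.4130 +0.1196 +0.0000 -0.1522]
  T[4,:] = [+0.4079 -0.0789 -0.2500 -0.2105 +0.0000]
|λ(T)| sorted: 0.9004, 0.5512, 0.2382, 0.1220, 0.0110.
ρ(T) = max|λ| = 0.9004; 0.9004 < 1: convergent.

0.9004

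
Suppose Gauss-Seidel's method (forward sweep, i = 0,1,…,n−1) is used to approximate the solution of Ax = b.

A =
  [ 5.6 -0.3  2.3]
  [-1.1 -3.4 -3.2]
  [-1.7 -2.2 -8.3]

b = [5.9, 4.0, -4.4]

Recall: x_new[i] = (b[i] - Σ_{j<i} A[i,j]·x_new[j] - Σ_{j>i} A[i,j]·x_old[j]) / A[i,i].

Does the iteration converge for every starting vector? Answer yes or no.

Split A = D + L + U, D = diag(5.6, -3.4, -8.3).
T_GS = -(D+L)⁻¹U: row 0 first, T[0,1] = -(-0.3)/(5.6) = +0.0536; later rows by forward substitution.
  T[0,:] = [+0.0000 +0.0536 -0.4107]
  T[1,:] = [+0.0000 -0.0173 -0.8083]
  T[2,:] = [+0.0000 -0.0064 +0.2984]
eigenvalue magnitudes: 0.3139, 0.0329, 0.0000.
ρ = 0.3139; 0.3139 < 1: convergent.

yes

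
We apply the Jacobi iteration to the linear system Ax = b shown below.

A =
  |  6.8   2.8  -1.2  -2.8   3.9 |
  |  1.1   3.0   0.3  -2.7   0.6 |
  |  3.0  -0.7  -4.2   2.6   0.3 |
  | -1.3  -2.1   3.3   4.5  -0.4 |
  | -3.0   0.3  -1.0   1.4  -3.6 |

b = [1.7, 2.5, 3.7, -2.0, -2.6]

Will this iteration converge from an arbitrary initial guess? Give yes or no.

Diagonal D = diag(6.8, 3, -4.2, 4.5, -3.6); L, U strict lower/upper.
Jacobi: T = -D⁻¹(L+U), T[1,2] = -(0.3)/(3) = -0.1000; T[1,1] = 0.
  T[0,:] = [+0.0000  -0.4118  +0.1765  +0.4118  -0.5735]
  T[1,:] = [-0.3667  +0.0000  -0.1000  +0.9000  -0.2000]
  T[2,:] = [+0.7143  -0.1667  +0.0000  +0.6190  +0.0714]
  T[3,:] = [+0.2889  +0.4667  -0.7333  +0.0000  +0.0889]
  T[4,:] = [-0.8333  +0.0833  -0.2778  +0.3889  +0.0000]
|roots of det(T-λI)|: 1.2134, 0.9095, 0.5721, 0.5721, 0.2471.
ρ(T) = max|λ| = 1.2134; 1.2134 > 1, so it fails to converge.

no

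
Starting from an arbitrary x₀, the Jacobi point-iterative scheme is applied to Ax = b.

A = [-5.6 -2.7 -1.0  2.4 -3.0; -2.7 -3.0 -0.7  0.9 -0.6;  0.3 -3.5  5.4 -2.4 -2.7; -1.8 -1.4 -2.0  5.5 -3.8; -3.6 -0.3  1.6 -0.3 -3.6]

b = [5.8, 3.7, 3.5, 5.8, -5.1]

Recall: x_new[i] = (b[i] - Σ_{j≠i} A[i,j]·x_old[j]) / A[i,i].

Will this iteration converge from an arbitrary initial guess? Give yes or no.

no

Diagonal D = diag(-5.6, -3, 5.4, 5.5, -3.6); L, U strict lower/upper.
Jacobi T = -D⁻¹(L+U): T[0,1] = -(-2.7)/(-5.6) = -0.4821; T[0,0] = 0.
  T[0,:] = [+0.0000 -0.4821 -0.1786 +0.4286 -0.5357]
  T[1,:] = [-0.9000 +0.0000 -0.2333 +0.3000 -0.2000]
  T[2,:] = [-0.0556 +0.6481 +0.0000 +0.4444 +0.5000]
  T[3,:] = [+0.3273 +0.2545 +0.3636 +0.0000 +0.6909]
  T[4,:] = [-1.0000 -0.0833 +0.4444 -0.0833 +0.0000]
|λ(T)| sorted: 1.2619, 0.8948, 0.6995, 0.3296, 0.3296.
ρ = 1.2619; 1.2619 > 1 ⇒ diverges.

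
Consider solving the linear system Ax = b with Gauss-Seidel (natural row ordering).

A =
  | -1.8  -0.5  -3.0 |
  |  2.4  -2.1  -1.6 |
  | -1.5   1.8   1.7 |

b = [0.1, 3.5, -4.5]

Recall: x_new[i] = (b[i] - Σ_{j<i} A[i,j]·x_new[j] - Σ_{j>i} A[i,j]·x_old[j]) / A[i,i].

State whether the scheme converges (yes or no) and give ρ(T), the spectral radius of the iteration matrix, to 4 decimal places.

no, ρ = 1.1921

Split A = D + L + U, D = diag(-1.8, -2.1, 1.7).
GS T = -(D+L)⁻¹U: row 0 first, T[0,1] = -(-0.5)/(-1.8) = -0.2778; later rows by forward substitution.
  T[0,:] = [+0.0000 -0.2778 -1.6667]
  T[1,:] = [+0.0000 -0.3175 -2.6667]
  T[2,:] = [+0.0000 +0.0910 +1.3529]
|λ(T)| sorted: 1.1921, 0.1566, 0.0000.
spectral radius ρ = 1.1921; 1.1921 > 1, so it fails to converge.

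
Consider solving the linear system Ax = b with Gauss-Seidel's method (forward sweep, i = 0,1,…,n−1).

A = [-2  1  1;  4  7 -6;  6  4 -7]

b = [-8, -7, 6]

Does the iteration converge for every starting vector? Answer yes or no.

Write A = D+L+U with D = diag(-2, 7, -7).
Gauss-Seidel: T = -(D+L)⁻¹U, row 0 first, T[0,2] = -(1)/(-2) = +0.5000; later rows by forward substitution.
  T[0,:] = [+0.0000 +0.5000 +0.5000]
  T[1,:] = [+0.0000 -0.2857 +0.5714]
  T[2,:] = [+0.0000 +0.2653 +0.7551]
|λ(T)| sorted: 0.8846, 0.4153, 0.0000.
spectral radius ρ = 0.8846; 0.8846 < 1: convergent.

yes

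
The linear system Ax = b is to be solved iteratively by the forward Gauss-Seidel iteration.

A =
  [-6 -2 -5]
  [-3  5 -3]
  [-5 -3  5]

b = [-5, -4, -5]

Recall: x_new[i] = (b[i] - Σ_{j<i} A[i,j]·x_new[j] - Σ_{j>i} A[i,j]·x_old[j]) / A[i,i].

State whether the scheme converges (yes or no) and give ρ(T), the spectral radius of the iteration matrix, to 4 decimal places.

Diagonal D = diag(-6, 5, 5); L, U strict lower/upper.
Gauss-Seidel: T = -(D+L)⁻¹U, row 0 first, T[0,1] = -(-2)/(-6) = -0.3333; later rows by forward substitution.
  T[0,:] = [+0.0000  -0.3333  -0.8333]
  T[1,:] = [+0.0000  -0.2000  +0.1000]
  T[2,:] = [+0.0000  -0.4533  -0.7733]
eigenvalue magnitudes: 0.6786, 0.2947, 0.0000.
ρ = 0.6786; 0.6786 < 1: convergent.

yes, ρ = 0.6786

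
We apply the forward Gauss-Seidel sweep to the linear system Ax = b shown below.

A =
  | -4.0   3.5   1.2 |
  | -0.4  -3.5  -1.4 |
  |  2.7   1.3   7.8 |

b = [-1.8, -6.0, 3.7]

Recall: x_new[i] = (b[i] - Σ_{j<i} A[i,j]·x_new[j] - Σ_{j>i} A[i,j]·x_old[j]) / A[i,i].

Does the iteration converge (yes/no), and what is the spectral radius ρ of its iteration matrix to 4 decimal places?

A = D + L + U where D = diag(-4, -3.5, 7.8).
T_GS = -(D+L)⁻¹U: row 0 first, T[0,2] = -(1.2)/(-4) = +0.3000; later rows by forward substitution.
  T[0,:] = [+0.0000  +0.8750  +0.3000]
  T[1,:] = [+0.0000  -0.1000  -0.4343]
  T[2,:] = [+0.0000  -0.2862  -0.0315]
|roots of det(T-λI)|: 0.4200, 0.2885, 0.0000.
ρ(T) = max|λ| = 0.4200; 0.4200 < 1 ⇒ converges.

yes, ρ = 0.4200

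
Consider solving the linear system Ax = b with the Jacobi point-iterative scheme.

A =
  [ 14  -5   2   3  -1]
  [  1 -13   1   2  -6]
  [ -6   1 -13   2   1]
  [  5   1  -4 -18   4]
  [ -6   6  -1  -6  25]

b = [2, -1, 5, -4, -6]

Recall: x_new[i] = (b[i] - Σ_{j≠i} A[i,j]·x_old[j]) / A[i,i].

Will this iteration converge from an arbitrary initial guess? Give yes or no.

Split A = D + L + U, D = diag(14, -13, -13, -18, 25).
T_J = -D⁻¹(L+U): T[2,3] = -(2)/(-13) = +0.1538; T[2,2] = 0.
  T[0,:] = [+0.0000, +0.3571, -0.1429, -0.2143, +0.0714]
  T[1,:] = [+0.0769, +0.0000, +0.0769, +0.1538, -0.4615]
  T[2,:] = [-0.4615, +0.0769, +0.0000, +0.1538, +0.0769]
  T[3,:] = [+0.2778, +0.0556, -0.2222, +0.0000, +0.2222]
  T[4,:] = [+0.2400, -0.2400, +0.0400, +0.2400, +0.0000]
eigenvalue magnitudes: 0.6242, 0.3796, 0.3796, 0.1446, 0.1446.
spectral radius ρ = 0.6242; 0.6242 < 1: convergent.

yes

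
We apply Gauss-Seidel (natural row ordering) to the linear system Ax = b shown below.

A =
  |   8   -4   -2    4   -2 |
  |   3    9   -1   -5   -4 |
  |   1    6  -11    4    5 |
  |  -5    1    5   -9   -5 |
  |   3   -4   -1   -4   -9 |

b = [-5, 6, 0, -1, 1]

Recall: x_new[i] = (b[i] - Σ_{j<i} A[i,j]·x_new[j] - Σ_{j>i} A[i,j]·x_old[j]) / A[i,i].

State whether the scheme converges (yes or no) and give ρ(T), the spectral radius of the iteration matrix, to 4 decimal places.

yes, ρ = 0.8311

Diagonal D = diag(8, 9, -11, -9, -9); L, U strict lower/upper.
Gauss-Seidel: T = -(D+L)⁻¹U, row 0 first, T[0,1] = -(-4)/(8) = +0.5000; later rows by forward substitution.
  T[0,:] = [+0.0000, +0.5000, +0.2500, -0.5000, +0.2500]
  T[1,:] = [+0.0000, -0.1667, +0.0278, +0.7222, +0.3611]
  T[2,:] = [+0.0000, -0.0455, +0.0379, +0.7121, +0.6742]
  T[3,:] = [+0.0000, -0.3215, -0.1148, +0.7536, -0.2797]
  T[4,:] = [+0.0000, +0.3887, +0.1178, -0.9017, -0.0277]
|eigenvalues of T|: 0.8311, 0.4098, 0.2247, 0.0489, 0.0000.
ρ = 0.8311; 0.8311 < 1: convergent.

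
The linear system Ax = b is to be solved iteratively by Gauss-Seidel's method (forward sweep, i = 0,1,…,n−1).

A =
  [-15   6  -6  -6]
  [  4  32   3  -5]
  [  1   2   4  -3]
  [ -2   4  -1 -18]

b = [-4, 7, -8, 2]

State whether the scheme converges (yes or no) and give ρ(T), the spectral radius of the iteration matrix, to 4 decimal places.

yes, ρ = 0.2413

Diagonal D = diag(-15, 32, 4, -18); L, U strict lower/upper.
T_GS = -(D+L)⁻¹U: row 0 first, T[0,2] = -(-6)/(-15) = -0.4000; later rows by forward substitution.
  T[0,:] = [+0.0000 +0.4000 -0.4000 -0.4000]
  T[1,:] = [+0.0000 -0.0500 -0.0437 +0.2062]
  T[2,:] = [+0.0000 -0.0750 +0.1219 +0.7469]
  T[3,:] = [+0.0000 -0.0514 +0.0280 +0.0488]
moduli |λ_i(T)| = 0.2413, 0.1138, 0.1138, 0.0000.
ρ(T) = max|λ| = 0.2413; 0.2413 < 1, so it converges for any x₀.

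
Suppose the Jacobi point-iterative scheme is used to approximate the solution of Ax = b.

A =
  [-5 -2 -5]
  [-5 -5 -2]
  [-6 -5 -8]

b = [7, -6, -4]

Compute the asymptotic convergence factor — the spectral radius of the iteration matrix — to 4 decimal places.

1.3912

Split A = D + L + U, D = diag(-5, -5, -8).
T_J = -D⁻¹(L+U): T[2,0] = -(-6)/(-8) = -0.7500; T[2,2] = 0.
  T[0,:] = [+0.0000 -0.4000 -1.0000]
  T[1,:] = [-1.0000 +0.0000 -0.4000]
  T[2,:] = [-0.7500 -0.6250 +0.0000]
|eigenvalues of T|: 1.3912, 0.7318, 0.7318.
ρ(T) = max|λ| = 1.3912; 1.3912 > 1: divergent.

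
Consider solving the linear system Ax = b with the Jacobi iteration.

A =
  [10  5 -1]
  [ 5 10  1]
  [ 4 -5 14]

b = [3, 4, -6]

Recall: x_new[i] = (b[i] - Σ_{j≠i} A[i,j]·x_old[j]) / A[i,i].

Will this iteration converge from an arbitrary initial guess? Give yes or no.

yes

A = D + L + U where D = diag(10, 10, 14).
Jacobi T = -D⁻¹(L+U): T[0,1] = -(5)/(10) = -0.5000; T[0,0] = 0.
  T[0,:] = [+0.0000, -0.5000, +0.1000]
  T[1,:] = [-0.5000, +0.0000, -0.1000]
  T[2,:] = [-0.2857, +0.3571, +0.0000]
|eigenvalues of T|: 0.5000, 0.2535, 0.2535.
spectral radius ρ = 0.5000; 0.5000 < 1: convergent.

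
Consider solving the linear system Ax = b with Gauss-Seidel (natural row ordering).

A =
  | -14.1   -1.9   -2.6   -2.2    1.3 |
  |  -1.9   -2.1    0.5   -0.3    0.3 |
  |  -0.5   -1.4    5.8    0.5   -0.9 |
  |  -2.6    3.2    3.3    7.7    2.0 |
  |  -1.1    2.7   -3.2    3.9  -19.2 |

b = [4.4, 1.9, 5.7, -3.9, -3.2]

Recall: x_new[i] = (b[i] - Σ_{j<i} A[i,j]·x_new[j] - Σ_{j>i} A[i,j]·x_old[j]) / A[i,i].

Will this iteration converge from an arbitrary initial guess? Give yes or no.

A = D + L + U where D = diag(-14.1, -2.1, 5.8, 7.7, -19.2).
T_GS = -(D+L)⁻¹U: row 0 first, T[0,2] = -(-2.6)/(-14.1) = -0.1844; later rows by forward substitution.
  T[0,:] = [+0.0000  -0.1348  -0.1844  -0.1560  +0.0922]
  T[1,:] = [+0.0000  +0.1219  +0.4049  -0.0017  +0.0594]
  T[2,:] = [+0.0000  +0.0178  +0.0818  -0.1001  +0.1775]
  T[3,:] = [+0.0000  -0.1038  -0.2656  -0.0091  -0.3294]
  T[4,:] = [+0.0000  +0.0008  -0.0001  +0.0235  -0.0934]
|roots of det(T-λI)|: 0.2802, 0.1084, 0.1084, 0.0125, 0.0000.
ρ = 0.2802; 0.2802 < 1 ⇒ converges.

yes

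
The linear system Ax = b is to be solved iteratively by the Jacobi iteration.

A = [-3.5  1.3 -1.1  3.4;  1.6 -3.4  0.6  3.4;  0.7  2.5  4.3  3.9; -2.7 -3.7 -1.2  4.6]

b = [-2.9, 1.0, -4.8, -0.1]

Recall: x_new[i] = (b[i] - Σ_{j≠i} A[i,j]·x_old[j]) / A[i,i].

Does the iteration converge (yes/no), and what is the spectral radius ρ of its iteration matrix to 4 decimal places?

no, ρ = 1.3128

Split A = D + L + U, D = diag(-3.5, -3.4, 4.3, 4.6).
Jacobi T = -D⁻¹(L+U): T[0,2] = -(-1.1)/(-3.5) = -0.3143; T[0,0] = 0.
  T[0,:] = [+0.0000, +0.3714, -0.3143, +0.9714]
  T[1,:] = [+0.4706, +0.0000, +0.1765, +1.0000]
  T[2,:] = [-0.1628, -0.5814, +0.0000, -0.9070]
  T[3,:] = [+0.5870, +0.8043, +0.2609, +0.0000]
|eigenvalues of T|: 1.3128, 0.9322, 0.3277, 0.3277.
ρ = 1.3128; 1.3128 > 1, so it fails to converge.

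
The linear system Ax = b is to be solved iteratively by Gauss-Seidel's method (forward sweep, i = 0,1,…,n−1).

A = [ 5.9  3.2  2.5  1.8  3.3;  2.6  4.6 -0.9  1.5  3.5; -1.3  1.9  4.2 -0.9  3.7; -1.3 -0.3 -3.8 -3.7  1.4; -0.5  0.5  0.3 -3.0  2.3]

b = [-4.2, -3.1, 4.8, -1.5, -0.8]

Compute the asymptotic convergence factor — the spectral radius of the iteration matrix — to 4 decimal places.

1.5167

Split A = D + L + U, D = diag(5.9, 4.6, 4.2, -3.7, 2.3).
T_GS = -(D+L)⁻¹U: row 0 first, T[0,2] = -(2.5)/(5.9) = -0.4237; later rows by forward substitution.
  T[0,:] = [+0.0000, -0.5424, -0.4237, -0.3051, -0.5593]
  T[1,:] = [+0.0000, +0.3066, +0.4352, -0.1536, -0.4447]
  T[2,:] = [+0.0000, -0.3066, -0.3280, +0.1894, -0.8529]
  T[3,:] = [+0.0000, +0.4806, +0.4505, -0.0748, +1.4869]
  T[4,:] = [+0.0000, +0.4822, +0.4436, -0.1552, +2.0258]
|λ(T)| sorted: 1.5167, 0.3499, 0.0594, 0.0594, 0.0000.
ρ = 1.5167; 1.5167 > 1: divergent.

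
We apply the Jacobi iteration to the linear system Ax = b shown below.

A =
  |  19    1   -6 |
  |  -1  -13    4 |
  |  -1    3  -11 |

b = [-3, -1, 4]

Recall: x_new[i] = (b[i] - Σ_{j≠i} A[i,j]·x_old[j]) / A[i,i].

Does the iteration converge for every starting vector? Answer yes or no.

yes

Diagonal D = diag(19, -13, -11); L, U strict lower/upper.
Jacobi: T = -D⁻¹(L+U), T[1,2] = -(4)/(-13) = +0.3077; T[1,1] = 0.
  T[0,:] = [+0.0000  -0.0526  +0.3158]
  T[1,:] = [-0.0769  +0.0000  +0.3077]
  T[2,:] = [-0.0909  +0.2727  +0.0000]
|eigenvalues of T|: 0.2788, 0.1703, 0.1085.
spectral radius ρ = 0.2788; 0.2788 < 1: convergent.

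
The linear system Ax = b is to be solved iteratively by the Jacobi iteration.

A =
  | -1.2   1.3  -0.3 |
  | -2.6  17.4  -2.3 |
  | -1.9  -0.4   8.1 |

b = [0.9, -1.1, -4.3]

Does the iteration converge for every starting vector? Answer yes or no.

Write A = D+L+U with D = diag(-1.2, 17.4, 8.1).
T_J = -D⁻¹(L+U): T[1,2] = -(-2.3)/(17.4) = +0.1322; T[1,1] = 0.
  T[0,:] = [+0.0000  +1.0833  -0.2500]
  T[1,:] = [+0.1494  +0.0000  +0.1322]
  T[2,:] = [+0.2346  +0.0494  +0.0000]
moduli |λ_i(T)| = 0.4287, 0.2721, 0.2721.
ρ(T) = max|λ| = 0.4287; 0.4287 < 1 ⇒ converges.

yes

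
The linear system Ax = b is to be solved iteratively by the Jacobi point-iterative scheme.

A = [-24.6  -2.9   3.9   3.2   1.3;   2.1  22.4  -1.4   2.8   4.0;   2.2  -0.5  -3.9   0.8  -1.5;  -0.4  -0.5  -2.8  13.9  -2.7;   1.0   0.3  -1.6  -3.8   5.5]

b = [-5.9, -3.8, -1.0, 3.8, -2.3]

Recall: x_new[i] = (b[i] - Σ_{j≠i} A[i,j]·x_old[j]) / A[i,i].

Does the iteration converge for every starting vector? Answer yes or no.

yes

Let D = diag(-24.6, 22.4, -3.9, 13.9, 5.5); L, U the strict triangles.
T_J = -D⁻¹(L+U): T[4,2] = -(-1.6)/(5.5) = +0.2909; T[4,4] = 0.
  T[0,:] = [+0.0000 -0.1179 +0.1585 +0.1301 +0.0528]
  T[1,:] = [-0.0938 +0.0000 +0.0625 -0.1250 -0.1786]
  T[2,:] = [+0.5641 -0.1282 +0.0000 +0.2051 -0.3846]
  T[3,:] = [+0.0288 +0.0360 +0.2014 +0.0000 +0.1942]
  T[4,:] = [-0.1818 -0.0545 +0.2909 +0.6909 +0.0000]
moduli |λ_i(T)| = 0.4400, 0.3361, 0.3361, 0.2727, 0.2727.
ρ = 0.4400; 0.4400 < 1, so it converges for any x₀.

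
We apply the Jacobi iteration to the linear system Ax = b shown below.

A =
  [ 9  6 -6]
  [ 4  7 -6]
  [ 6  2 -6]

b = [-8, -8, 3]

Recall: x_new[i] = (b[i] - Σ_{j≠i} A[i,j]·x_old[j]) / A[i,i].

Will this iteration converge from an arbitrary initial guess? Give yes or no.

Write A = D+L+U with D = diag(9, 7, -6).
T_J = -D⁻¹(L+U): T[1,0] = -(4)/(7) = -0.5714; T[1,1] = 0.
  T[0,:] = [+0.0000 -0.6667 +0.6667]
  T[1,:] = [-0.5714 +0.0000 +0.8571]
  T[2,:] = [+1.0000 +0.3333 +0.0000]
|λ(T)| sorted: 1.3591, 0.7168, 0.7168.
ρ = 1.3591; 1.3591 > 1 ⇒ diverges.

no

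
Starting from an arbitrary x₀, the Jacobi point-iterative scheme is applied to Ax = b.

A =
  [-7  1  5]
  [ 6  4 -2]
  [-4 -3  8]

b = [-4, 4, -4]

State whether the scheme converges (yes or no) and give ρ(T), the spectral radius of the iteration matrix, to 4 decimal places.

Write A = D+L+U with D = diag(-7, 4, 8).
Jacobi T = -D⁻¹(L+U): T[0,2] = -(5)/(-7) = +0.7143; T[0,0] = 0.
  T[0,:] = [+0.0000  +0.1429  +0.7143]
  T[1,:] = [-1.5000  +0.0000  +0.5000]
  T[2,:] = [+0.5000  +0.3750  +0.0000]
moduli |λ_i(T)| = 0.8674, 0.6496, 0.6496.
ρ = 0.8674; 0.8674 < 1 ⇒ converges.

yes, ρ = 0.8674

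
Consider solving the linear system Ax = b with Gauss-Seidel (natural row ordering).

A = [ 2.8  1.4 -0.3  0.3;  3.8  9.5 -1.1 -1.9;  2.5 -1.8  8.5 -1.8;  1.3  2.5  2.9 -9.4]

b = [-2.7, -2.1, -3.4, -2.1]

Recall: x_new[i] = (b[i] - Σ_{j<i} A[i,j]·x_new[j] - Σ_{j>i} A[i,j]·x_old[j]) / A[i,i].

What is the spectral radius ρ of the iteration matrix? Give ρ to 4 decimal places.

0.3396

A = D + L + U where D = diag(2.8, 9.5, 8.5, -9.4).
T_GS = -(D+L)⁻¹U: row 0 first, T[0,1] = -(1.4)/(2.8) = -0.5000; later rows by forward substitution.
  T[0,:] = [+0.0000, -0.5000, +0.1071, -0.1071]
  T[1,:] = [+0.0000, +0.2000, +0.0729, +0.2429]
  T[2,:] = [+0.0000, +0.1894, -0.0161, +0.2947]
  T[3,:] = [+0.0000, +0.0425, +0.0293, +0.1407]
moduli |λ_i(T)| = 0.3396, 0.0786, 0.0636, 0.0000.
ρ(T) = max|λ| = 0.3396; 0.3396 < 1, so it converges for any x₀.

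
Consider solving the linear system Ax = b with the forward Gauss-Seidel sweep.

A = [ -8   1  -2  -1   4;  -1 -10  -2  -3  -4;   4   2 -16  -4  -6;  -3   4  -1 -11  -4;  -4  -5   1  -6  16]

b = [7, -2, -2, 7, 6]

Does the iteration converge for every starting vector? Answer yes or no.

yes

Split A = D + L + U, D = diag(-8, -10, -16, -11, 16).
T_GS = -(D+L)⁻¹U: row 0 first, T[0,4] = -(4)/(-8) = +0.5000; later rows by forward substitution.
  T[0,:] = [+0.0000  +0.1250  -0.2500  -0.1250  +0.5000]
  T[1,:] = [+0.0000  -0.0125  -0.1750  -0.2875  -0.4500]
  T[2,:] = [+0.0000  +0.0297  -0.0844  -0.3172  -0.3063]
  T[3,:] = [+0.0000  -0.0413  +0.0122  -0.0416  -0.6358]
  T[4,:] = [+0.0000  +0.0100  -0.1073  -0.1169  -0.2349]
|roots of det(T-λI)|: 0.5411, 0.1731, 0.1731, 0.0351, 0.0000.
ρ(T) = max|λ| = 0.5411; 0.5411 < 1: convergent.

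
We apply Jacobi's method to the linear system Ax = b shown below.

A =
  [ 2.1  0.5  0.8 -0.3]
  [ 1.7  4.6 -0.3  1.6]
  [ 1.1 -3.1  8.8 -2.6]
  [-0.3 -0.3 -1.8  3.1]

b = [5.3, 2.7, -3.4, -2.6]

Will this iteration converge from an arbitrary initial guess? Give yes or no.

A = D + L + U where D = diag(2.1, 4.6, 8.8, 3.1).
T_J = -D⁻¹(L+U): T[1,3] = -(1.6)/(4.6) = -0.3478; T[1,1] = 0.
  T[0,:] = [+0.0000  -0.2381  -0.3810  +0.1429]
  T[1,:] = [-0.3696  +0.0000  +0.0652  -0.3478]
  T[2,:] = [-0.1250  +0.3523  +0.0000  +0.2955]
  T[3,:] = [+0.0968  +0.0968  +0.5806  +0.0000]
|eigenvalues of T|: 0.5485, 0.4186, 0.4186, 0.2355.
spectral radius ρ = 0.5485; 0.5485 < 1, so it converges for any x₀.

yes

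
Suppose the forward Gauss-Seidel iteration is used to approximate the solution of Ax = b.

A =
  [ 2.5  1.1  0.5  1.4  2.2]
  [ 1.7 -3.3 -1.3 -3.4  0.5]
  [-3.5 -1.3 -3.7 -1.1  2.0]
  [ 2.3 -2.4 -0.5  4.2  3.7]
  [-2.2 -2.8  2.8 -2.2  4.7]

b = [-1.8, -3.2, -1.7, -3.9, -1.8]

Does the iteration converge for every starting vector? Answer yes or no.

no

Write A = D+L+U with D = diag(2.5, -3.3, -3.7, 4.2, 4.7).
GS T = -(D+L)⁻¹U: row 0 first, T[0,1] = -(1.1)/(2.5) = -0.4400; later rows by forward substitution.
  T[0,:] = [+0.0000 -0.4400 -0.2000 -0.5600 -0.8800]
  T[1,:] = [+0.0000 -0.2267 -0.4970 -1.3188 -0.3018]
  T[2,:] = [+0.0000 +0.4959 +0.3638 +0.6958 +1.4790]
  T[3,:] = [+0.0000 +0.1705 -0.1311 -0.3641 -0.3954]
  T[4,:] = [+0.0000 -0.5566 -0.6678 -1.6327 -1.6579]
moduli |λ_i(T)| = 1.4819, 0.6317, 0.6317, 0.0359, 0.0000.
ρ = 1.4819; 1.4819 > 1 ⇒ diverges.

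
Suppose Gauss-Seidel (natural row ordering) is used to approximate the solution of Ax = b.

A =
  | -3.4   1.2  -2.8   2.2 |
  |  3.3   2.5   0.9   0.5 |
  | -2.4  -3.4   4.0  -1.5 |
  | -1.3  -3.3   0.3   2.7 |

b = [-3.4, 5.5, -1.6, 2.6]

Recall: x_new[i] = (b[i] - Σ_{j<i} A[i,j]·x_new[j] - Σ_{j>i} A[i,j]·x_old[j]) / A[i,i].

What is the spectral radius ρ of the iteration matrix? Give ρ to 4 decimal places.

1.2636

A = D + L + U where D = diag(-3.4, 2.5, 4, 2.7).
GS T = -(D+L)⁻¹U: row 0 first, T[0,1] = -(1.2)/(-3.4) = +0.3529; later rows by forward substitution.
  T[0,:] = [+0.0000, +0.3529, -0.8235, +0.6471]
  T[1,:] = [+0.0000, -0.4659, +0.7271, -1.0541]
  T[2,:] = [+0.0000, -0.1842, +0.1239, -0.1328]
  T[3,:] = [+0.0000, -0.3790, +0.4783, -0.9621]
|eigenvalues of T|: 1.2636, 0.1347, 0.1347, 0.0000.
spectral radius ρ = 1.2636; 1.2636 > 1, so it fails to converge.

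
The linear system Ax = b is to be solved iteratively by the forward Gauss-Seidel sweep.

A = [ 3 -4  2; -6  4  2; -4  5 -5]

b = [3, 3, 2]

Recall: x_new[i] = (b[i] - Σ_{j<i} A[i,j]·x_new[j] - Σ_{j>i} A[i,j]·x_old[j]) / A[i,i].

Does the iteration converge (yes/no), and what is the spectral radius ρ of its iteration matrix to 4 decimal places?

no, ρ = 1.4112

Diagonal D = diag(3, 4, -5); L, U strict lower/upper.
Gauss-Seidel: T = -(D+L)⁻¹U, row 0 first, T[0,2] = -(2)/(3) = -0.6667; later rows by forward substitution.
  T[0,:] = [+0.0000  +1.3333  -0.6667]
  T[1,:] = [+0.0000  +2.0000  -1.5000]
  T[2,:] = [+0.0000  +0.9333  -0.9667]
moduli |λ_i(T)| = 1.4112, 0.3779, 0.0000.
spectral radius ρ = 1.4112; 1.4112 > 1 ⇒ diverges.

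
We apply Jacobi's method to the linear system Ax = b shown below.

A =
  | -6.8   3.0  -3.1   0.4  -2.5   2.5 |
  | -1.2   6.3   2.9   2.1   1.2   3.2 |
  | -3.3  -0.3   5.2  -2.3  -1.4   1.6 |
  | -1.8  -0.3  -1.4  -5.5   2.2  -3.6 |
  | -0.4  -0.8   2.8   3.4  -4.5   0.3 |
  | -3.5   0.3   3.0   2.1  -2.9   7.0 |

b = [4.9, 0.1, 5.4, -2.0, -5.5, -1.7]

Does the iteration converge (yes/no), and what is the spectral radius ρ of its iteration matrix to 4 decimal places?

Diagonal D = diag(-6.8, 6.3, 5.2, -5.5, -4.5, 7); L, U strict lower/upper.
Jacobi T = -D⁻¹(L+U): T[2,3] = -(-2.3)/(5.2) = +0.4423; T[2,2] = 0.
  T[0,:] = [+0.0000 +0.4412 -0.4559 +0.0588 -0.3676 +0.3676]
  T[1,:] = [+0.1905 +0.0000 -0.4603 -0.3333 -0.1905 -0.5079]
  T[2,:] = [+0.6346 +0.0577 +0.0000 +0.4423 +0.2692 -0.3077]
  T[3,:] = [-0.3273 -0.0545 -0.2545 +0.0000 +0.4000 -0.6545]
  T[4,:] = [-0.0889 -0.1778 +0.6222 +0.7556 +0.0000 +0.0667]
  T[5,:] = [+0.5000 -0.0429 -0.4286 -0.3000 +0.4143 +0.0000]
|eigenvalues of T|: 1.1579, 0.9722, 0.6979, 0.6979, 0.3323, 0.2622.
ρ(T) = max|λ| = 1.1579; 1.1579 > 1: divergent.

no, ρ = 1.1579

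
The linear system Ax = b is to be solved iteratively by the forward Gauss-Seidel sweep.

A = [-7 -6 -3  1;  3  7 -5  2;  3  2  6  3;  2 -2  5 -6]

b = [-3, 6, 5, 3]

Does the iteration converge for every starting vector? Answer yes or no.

Split A = D + L + U, D = diag(-7, 7, 6, -6).
T_GS = -(D+L)⁻¹U: row 0 first, T[0,1] = -(-6)/(-7) = -0.8571; later rows by forward substitution.
  T[0,:] = [+0.0000  -0.8571  -0.4286  +0.1429]
  T[1,:] = [+0.0000  +0.3673  +0.8980  -0.3469]
  T[2,:] = [+0.0000  +0.3061  -0.0850  -0.4558]
  T[3,:] = [+0.0000  -0.1531  -0.5130  -0.2166]
|eigenvalues of T|: 0.9090, 0.6775, 0.1657, 0.0000.
spectral radius ρ = 0.9090; 0.9090 < 1 ⇒ converges.

yes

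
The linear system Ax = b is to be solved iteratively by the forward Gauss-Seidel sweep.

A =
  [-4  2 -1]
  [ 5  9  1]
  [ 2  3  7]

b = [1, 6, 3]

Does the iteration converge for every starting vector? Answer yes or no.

Write A = D+L+U with D = diag(-4, 9, 7).
Gauss-Seidel: T = -(D+L)⁻¹U, row 0 first, T[0,2] = -(-1)/(-4) = -0.2500; later rows by forward substitution.
  T[0,:] = [+0.0000  +0.5000  -0.2500]
  T[1,:] = [+0.0000  -0.2778  +0.0278]
  T[2,:] = [+0.0000  -0.0238  +0.0595]
|λ(T)| sorted: 0.2758, 0.0576, 0.0000.
spectral radius ρ = 0.2758; 0.2758 < 1, so it converges for any x₀.

yes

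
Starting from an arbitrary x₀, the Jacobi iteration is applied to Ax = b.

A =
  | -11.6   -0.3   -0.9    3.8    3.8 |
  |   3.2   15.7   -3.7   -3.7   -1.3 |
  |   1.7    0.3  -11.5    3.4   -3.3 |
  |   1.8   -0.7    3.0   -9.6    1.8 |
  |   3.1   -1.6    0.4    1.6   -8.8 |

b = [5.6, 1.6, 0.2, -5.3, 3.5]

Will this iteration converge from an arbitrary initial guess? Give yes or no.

Diagonal D = diag(-11.6, 15.7, -11.5, -9.6, -8.8); L, U strict lower/upper.
T_J = -D⁻¹(L+U): T[1,0] = -(3.2)/(15.7) = -0.2038; T[1,1] = 0.
  T[0,:] = [+0.0000  -0.0259  -0.0776  +0.3276  +0.3276]
  T[1,:] = [-0.2038  +0.0000  +0.2357  +0.2357  +0.0828]
  T[2,:] = [+0.1478  +0.0261  +0.0000  +0.2957  -0.2870]
  T[3,:] = [+0.1875  -0.0729  +0.3125  +0.0000  +0.1875]
  T[4,:] = [+0.3523  -0.1818  +0.0455  +0.1818  +0.0000]
|eigenvalues of T|: 0.5259, 0.3480, 0.3480, 0.2846, 0.2151.
ρ = 0.5259; 0.5259 < 1: convergent.

yes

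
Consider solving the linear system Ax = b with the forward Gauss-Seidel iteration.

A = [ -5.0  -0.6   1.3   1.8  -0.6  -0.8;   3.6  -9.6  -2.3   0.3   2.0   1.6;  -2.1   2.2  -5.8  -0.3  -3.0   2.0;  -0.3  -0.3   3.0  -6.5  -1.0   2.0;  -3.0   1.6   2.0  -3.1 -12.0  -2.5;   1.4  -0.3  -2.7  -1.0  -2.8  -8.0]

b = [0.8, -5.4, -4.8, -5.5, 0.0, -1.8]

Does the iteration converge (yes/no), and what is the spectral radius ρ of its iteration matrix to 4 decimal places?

Split A = D + L + U, D = diag(-5, -9.6, -5.8, -6.5, -12, -8).
T_GS = -(D+L)⁻¹U: row 0 first, T[0,5] = -(-0.8)/(-5) = -0.1600; later rows by forward substitution.
  T[0,:] = [+0.0000  -0.1200  +0.2600  +0.3600  -0.1200  -0.1600]
  T[1,:] = [+0.0000  -0.0450  -0.1421  +0.1663  +0.1633  +0.1067]
  T[2,:] = [+0.0000  +0.0264  -0.1480  -0.1190  -0.4118  +0.4432]
  T[3,:] = [+0.0000  +0.0198  -0.0738  -0.0792  -0.3459  +0.5147]
  T[4,:] = [+0.0000  +0.0233  -0.0896  -0.0672  +0.0725  -0.2132]
  T[5,:] = [+0.0000  -0.0388  +0.1414  +0.1304  +0.1297  -0.1713]
|roots of det(T-λI)|: 0.5493, 0.3063, 0.0693, 0.0693, 0.0103, 0.0000.
ρ = 0.5493; 0.5493 < 1: convergent.

yes, ρ = 0.5493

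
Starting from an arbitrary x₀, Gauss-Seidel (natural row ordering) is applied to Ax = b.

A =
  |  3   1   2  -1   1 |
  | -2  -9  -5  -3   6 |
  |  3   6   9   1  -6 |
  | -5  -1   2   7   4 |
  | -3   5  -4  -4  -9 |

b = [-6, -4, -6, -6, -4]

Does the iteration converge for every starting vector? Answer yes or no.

Diagonal D = diag(3, -9, 9, 7, -9); L, U strict lower/upper.
T_GS = -(D+L)⁻¹U: row 0 first, T[0,2] = -(2)/(3) = -0.6667; later rows by forward substitution.
  T[0,:] = [+0.0000 -0.3333 -0.6667 +0.3333 -0.3333]
  T[1,:] = [+0.0000 +0.0741 -0.4074 -0.4074 +0.7407]
  T[2,:] = [+0.0000 +0.0617 +0.4938 +0.0494 +0.2840]
  T[3,:] = [+0.0000 -0.2451 -0.6755 +0.1658 -0.7848]
  T[4,:] = [+0.0000 +0.2338 +0.0766 -0.4331 +0.7452]
|λ(T)| sorted: 1.3772, 0.2781, 0.1012, 0.1012, 0.0000.
ρ = 1.3772; 1.3772 > 1, so it fails to converge.

no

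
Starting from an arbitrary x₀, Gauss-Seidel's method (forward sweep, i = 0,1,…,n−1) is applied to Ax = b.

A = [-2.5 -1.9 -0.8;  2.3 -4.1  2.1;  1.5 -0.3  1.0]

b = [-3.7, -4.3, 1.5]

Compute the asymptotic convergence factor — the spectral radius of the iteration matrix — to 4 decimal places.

Let D = diag(-2.5, -4.1, 1); L, U the strict triangles.
T_GS = -(D+L)⁻¹U: row 0 first, T[0,1] = -(-1.9)/(-2.5) = -0.7600; later rows by forward substitution.
  T[0,:] = [+0.0000, -0.7600, -0.3200]
  T[1,:] = [+0.0000, -0.4263, +0.3327]
  T[2,:] = [+0.0000, +1.0121, +0.5798]
moduli |λ_i(T)| = 0.8447, 0.6912, 0.0000.
ρ(T) = max|λ| = 0.8447; 0.8447 < 1: convergent.

0.8447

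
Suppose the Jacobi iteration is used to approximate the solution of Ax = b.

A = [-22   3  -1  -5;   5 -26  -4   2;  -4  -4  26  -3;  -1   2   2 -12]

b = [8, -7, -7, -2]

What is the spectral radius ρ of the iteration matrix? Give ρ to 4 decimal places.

A = D + L + U where D = diag(-22, -26, 26, -12).
Jacobi: T = -D⁻¹(L+U), T[2,3] = -(-3)/(26) = +0.1154; T[2,2] = 0.
  T[0,:] = [+0.0000, +0.1364, -0.0455, -0.2273]
  T[1,:] = [+0.1923, +0.0000, -0.1538, +0.0769]
  T[2,:] = [+0.1538, +0.1538, +0.0000, +0.1154]
  T[3,:] = [-0.0833, +0.1667, +0.1667, +0.0000]
|λ(T)| sorted: 0.3264, 0.2395, 0.2395, 0.0084.
ρ(T) = max|λ| = 0.3264; 0.3264 < 1: convergent.

0.3264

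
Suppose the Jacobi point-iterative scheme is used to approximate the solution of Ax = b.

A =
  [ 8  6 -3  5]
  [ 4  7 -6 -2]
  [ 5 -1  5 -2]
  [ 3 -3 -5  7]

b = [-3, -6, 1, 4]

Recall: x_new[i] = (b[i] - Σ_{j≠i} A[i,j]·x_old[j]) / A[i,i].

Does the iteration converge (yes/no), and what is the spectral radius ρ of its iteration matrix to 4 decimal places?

A = D + L + U where D = diag(8, 7, 5, 7).
Jacobi T = -D⁻¹(L+U): T[0,1] = -(6)/(8) = -0.7500; T[0,0] = 0.
  T[0,:] = [+0.0000  -0.7500  +0.3750  -0.6250]
  T[1,:] = [-0.5714  +0.0000  +0.8571  +0.2857]
  T[2,:] = [-1.0000  +0.2000  +0.0000  +0.4000]
  T[3,:] = [-0.4286  +0.4286  +0.7143  +0.0000]
eigenvalue magnitudes: 1.4376, 0.8969, 0.8969, 0.3247.
ρ = 1.4376; 1.4376 > 1 ⇒ diverges.

no, ρ = 1.4376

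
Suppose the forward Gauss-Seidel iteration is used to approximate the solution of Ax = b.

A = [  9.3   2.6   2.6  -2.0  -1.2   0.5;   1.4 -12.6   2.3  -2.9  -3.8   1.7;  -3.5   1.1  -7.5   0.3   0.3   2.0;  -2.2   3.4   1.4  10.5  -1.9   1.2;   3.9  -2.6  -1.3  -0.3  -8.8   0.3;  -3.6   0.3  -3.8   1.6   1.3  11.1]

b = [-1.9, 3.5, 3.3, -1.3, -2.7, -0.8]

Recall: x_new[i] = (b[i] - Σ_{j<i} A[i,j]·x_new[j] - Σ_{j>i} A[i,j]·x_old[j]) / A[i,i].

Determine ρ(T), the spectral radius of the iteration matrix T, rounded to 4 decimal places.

0.5708

A = D + L + U where D = diag(9.3, -12.6, -7.5, 10.5, -8.8, 11.1).
GS T = -(D+L)⁻¹U: row 0 first, T[0,3] = -(-2)/(9.3) = +0.2151; later rows by forward substitution.
  T[0,:] = [+0.0000  -0.2796  -0.2796  +0.2151  +0.1290  -0.0538]
  T[1,:] = [+0.0000  -0.0311  +0.1515  -0.2063  -0.2873  +0.1289]
  T[2,:] = [+0.0000  +0.1259  +0.1527  -0.0906  -0.0623  +0.3107]
  T[3,:] = [+0.0000  -0.0653  -0.1280  +0.1239  +0.3093  -0.2087]
  T[4,:] = [+0.0000  -0.1311  -0.1868  +0.1654  +0.1407  -0.0666]
  T[5,:] = [+0.0000  -0.0220  -0.0022  +0.0071  -0.0328  +0.1233]
|roots of det(T-λI)|: 0.5708, 0.1269, 0.1199, 0.0434, 0.0108, 0.0000.
ρ = 0.5708; 0.5708 < 1 ⇒ converges.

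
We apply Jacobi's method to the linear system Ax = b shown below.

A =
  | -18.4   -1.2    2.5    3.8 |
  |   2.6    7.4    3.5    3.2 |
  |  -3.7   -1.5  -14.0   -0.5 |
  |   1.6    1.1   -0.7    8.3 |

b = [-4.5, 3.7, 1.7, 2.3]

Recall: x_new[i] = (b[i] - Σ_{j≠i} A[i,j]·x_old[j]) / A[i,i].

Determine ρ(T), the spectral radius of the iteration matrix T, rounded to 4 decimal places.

Split A = D + L + U, D = diag(-18.4, 7.4, -14, 8.3).
Jacobi T = -D⁻¹(L+U): T[2,1] = -(-1.5)/(-14) = -0.1071; T[2,2] = 0.
  T[0,:] = [+0.0000  -0.0652  +0.1359  +0.2065]
  T[1,:] = [-0.3514  +0.0000  -0.4730  -0.4324]
  T[2,:] = [-0.2643  -0.1071  +0.0000  -0.0357]
  T[3,:] = [-0.1928  -0.1325  +0.0843  +0.0000]
|λ(T)| sorted: 0.2139, 0.1817, 0.1281, 0.0958.
ρ(T) = max|λ| = 0.2139; 0.2139 < 1 ⇒ converges.

0.2139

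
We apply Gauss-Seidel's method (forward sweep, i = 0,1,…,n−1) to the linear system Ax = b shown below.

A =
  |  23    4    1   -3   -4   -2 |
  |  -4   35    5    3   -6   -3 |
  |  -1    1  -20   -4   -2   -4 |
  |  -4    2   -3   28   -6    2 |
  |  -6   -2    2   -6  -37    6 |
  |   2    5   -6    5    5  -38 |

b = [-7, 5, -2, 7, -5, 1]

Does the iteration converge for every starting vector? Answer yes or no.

Write A = D+L+U with D = diag(23, 35, -20, 28, -37, -38).
Gauss-Seidel: T = -(D+L)⁻¹U, row 0 first, T[0,5] = -(-2)/(23) = +0.0870; later rows by forward substitution.
  T[0,:] = [+0.0000  -0.1739  -0.0435  +0.1304  +0.1739  +0.0870]
  T[1,:] = [+0.0000  -0.0199  -0.1478  -0.0708  +0.1913  +0.0957]
  T[2,:] = [+0.0000  +0.0077  -0.0052  -0.2101  -0.0991  -0.1996]
  T[3,:] = [+0.0000  -0.0226  +0.0038  +0.0012  +0.2148  -0.0872]
  T[4,:] = [+0.0000  +0.0334  +0.0141  -0.0289  -0.0787  +0.1462]
  T[5,:] = [+0.0000  -0.0116  -0.0186  +0.0271  +0.0679  +0.0564]
|λ(T)| sorted: 0.1947, 0.1382, 0.1237, 0.1237, 0.0221, 0.0000.
spectral radius ρ = 0.1947; 0.1947 < 1 ⇒ converges.

yes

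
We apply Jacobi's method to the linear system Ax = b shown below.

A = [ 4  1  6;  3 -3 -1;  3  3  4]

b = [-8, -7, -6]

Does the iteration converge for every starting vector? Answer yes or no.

no

Write A = D+L+U with D = diag(4, -3, 4).
T_J = -D⁻¹(L+U): T[2,0] = -(3)/(4) = -0.7500; T[2,2] = 0.
  T[0,:] = [+0.0000  -0.2500  -1.5000]
  T[1,:] = [+1.0000  +0.0000  -0.3333]
  T[2,:] = [-0.7500  -0.7500  +0.0000]
moduli |λ_i(T)| = 1.3771, 0.8784, 0.8784.
ρ(T) = max|λ| = 1.3771; 1.3771 > 1 ⇒ diverges.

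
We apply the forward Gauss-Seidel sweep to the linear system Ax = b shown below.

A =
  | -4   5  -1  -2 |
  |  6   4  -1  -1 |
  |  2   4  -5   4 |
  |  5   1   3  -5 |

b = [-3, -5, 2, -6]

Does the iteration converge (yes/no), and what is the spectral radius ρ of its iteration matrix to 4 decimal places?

no, ρ = 1.6615

Let D = diag(-4, 4, -5, -5); L, U the strict triangles.
T_GS = -(D+L)⁻¹U: row 0 first, T[0,2] = -(-1)/(-4) = -0.2500; later rows by forward substitution.
  T[0,:] = [+0.0000  +1.2500  -0.2500  -0.5000]
  T[1,:] = [+0.0000  -1.8750  +0.6250  +1.0000]
  T[2,:] = [+0.0000  -1.0000  +0.4000  +1.4000]
  T[3,:] = [+0.0000  +0.2750  +0.1150  +0.5400]
|roots of det(T-λI)|: 1.6615, 0.8947, 0.1682, 0.0000.
spectral radius ρ = 1.6615; 1.6615 > 1, so it fails to converge.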